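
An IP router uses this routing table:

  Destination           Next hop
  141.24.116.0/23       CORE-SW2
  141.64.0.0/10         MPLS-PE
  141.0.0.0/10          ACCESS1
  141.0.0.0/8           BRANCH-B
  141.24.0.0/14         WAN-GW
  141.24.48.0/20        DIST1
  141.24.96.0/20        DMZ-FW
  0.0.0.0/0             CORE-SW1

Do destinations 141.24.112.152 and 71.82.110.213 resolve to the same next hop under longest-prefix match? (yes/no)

141.24.112.152: longest match 141.24.0.0/14 -> WAN-GW
71.82.110.213: longest match 0.0.0.0/0 -> CORE-SW1

no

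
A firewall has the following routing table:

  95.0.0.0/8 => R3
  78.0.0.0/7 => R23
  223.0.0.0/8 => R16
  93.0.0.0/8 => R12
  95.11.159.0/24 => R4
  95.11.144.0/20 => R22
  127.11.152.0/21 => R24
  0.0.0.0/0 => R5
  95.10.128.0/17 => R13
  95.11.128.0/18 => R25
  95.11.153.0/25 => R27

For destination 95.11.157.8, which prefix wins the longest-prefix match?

95.11.144.0/20

Entries matching 95.11.157.8:
  0.0.0.0/0 (default, matches everything)
  95.0.0.0/8 (95.0.0.0 - 95.255.255.255)
  95.11.128.0/18 (95.11.128.0 - 95.11.191.255)
  95.11.144.0/20 (95.11.144.0 - 95.11.159.255)
Most specific is 95.11.144.0/20.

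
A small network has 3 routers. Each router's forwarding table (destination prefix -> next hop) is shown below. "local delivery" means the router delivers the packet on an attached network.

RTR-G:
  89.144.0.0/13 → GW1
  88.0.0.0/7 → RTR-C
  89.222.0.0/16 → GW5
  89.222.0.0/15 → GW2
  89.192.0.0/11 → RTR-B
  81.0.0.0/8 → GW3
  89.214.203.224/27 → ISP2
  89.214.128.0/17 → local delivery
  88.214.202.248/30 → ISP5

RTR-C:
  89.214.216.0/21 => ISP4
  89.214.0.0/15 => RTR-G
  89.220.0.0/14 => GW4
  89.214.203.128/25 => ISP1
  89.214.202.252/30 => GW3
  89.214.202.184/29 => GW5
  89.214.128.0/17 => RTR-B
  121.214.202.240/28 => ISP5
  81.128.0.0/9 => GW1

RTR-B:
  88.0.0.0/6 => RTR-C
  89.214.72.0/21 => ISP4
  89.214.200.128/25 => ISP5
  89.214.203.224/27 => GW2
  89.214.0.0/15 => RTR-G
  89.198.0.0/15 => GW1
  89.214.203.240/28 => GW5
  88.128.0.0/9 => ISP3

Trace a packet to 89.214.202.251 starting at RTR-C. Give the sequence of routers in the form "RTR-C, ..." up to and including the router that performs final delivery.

At RTR-C: longest match for 89.214.202.251 is 89.214.128.0/17 -> RTR-B
At RTR-B: longest match for 89.214.202.251 is 89.214.0.0/15 -> RTR-G
At RTR-G: longest match for 89.214.202.251 is 89.214.128.0/17 -> local delivery

RTR-C, RTR-B, RTR-G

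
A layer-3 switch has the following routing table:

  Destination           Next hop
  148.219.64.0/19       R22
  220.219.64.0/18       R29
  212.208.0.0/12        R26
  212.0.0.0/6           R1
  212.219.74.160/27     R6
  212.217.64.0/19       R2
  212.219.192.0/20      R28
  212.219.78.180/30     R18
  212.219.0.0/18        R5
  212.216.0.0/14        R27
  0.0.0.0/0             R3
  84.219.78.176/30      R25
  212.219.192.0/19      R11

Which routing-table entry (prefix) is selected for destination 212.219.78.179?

212.216.0.0/14

Entries matching 212.219.78.179:
  0.0.0.0/0 (default, matches everything)
  212.0.0.0/6 (212.0.0.0 - 215.255.255.255)
  212.208.0.0/12 (212.208.0.0 - 212.223.255.255)
  212.216.0.0/14 (212.216.0.0 - 212.219.255.255)
Most specific is 212.216.0.0/14.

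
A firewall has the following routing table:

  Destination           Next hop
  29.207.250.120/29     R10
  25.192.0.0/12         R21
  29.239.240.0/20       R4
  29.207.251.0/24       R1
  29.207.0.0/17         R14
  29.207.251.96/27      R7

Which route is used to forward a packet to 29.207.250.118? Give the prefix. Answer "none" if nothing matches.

29.207.250.118 is outside every listed prefix and there is no default route.

none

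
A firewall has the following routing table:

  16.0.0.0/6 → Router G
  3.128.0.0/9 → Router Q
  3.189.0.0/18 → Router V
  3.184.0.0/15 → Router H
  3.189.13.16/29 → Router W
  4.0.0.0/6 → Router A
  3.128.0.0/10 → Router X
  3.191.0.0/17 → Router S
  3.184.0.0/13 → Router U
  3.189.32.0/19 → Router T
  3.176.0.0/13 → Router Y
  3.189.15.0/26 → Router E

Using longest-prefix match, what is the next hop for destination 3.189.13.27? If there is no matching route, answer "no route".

Router V

Routes whose prefix contains 3.189.13.27:
  3.128.0.0/9 (3.128.0.0 - 3.255.255.255) -> Router Q
  3.128.0.0/10 (3.128.0.0 - 3.191.255.255) -> Router X
  3.184.0.0/13 (3.184.0.0 - 3.191.255.255) -> Router U
  3.189.0.0/18 (3.189.0.0 - 3.189.63.255) -> Router V
More-specific entries that do NOT match:
  3.189.13.16/29 (3.189.13.16 - 3.189.13.23) does not contain 3.189.13.27
  3.189.15.0/26 (3.189.15.0 - 3.189.15.63) does not contain 3.189.13.27
  3.189.32.0/19 (3.189.32.0 - 3.189.63.255) does not contain 3.189.13.27
Longest matching prefix is /18 -> next hop Router V.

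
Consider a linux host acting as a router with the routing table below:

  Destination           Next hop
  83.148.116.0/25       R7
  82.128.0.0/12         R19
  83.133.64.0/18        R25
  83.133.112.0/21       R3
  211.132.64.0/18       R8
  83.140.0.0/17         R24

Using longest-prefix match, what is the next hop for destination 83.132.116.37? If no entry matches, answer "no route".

no route

No entry's prefix contains 83.132.116.37; there is no default route.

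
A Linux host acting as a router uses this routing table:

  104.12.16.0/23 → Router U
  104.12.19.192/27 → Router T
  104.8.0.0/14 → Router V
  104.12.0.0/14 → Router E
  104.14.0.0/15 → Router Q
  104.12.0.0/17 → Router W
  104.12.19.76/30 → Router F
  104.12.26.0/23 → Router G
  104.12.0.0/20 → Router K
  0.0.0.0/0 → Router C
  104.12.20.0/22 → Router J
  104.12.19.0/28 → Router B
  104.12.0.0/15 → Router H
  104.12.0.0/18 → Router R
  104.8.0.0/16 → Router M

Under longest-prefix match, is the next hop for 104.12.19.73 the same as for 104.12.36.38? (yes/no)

104.12.19.73: longest match 104.12.0.0/18 -> Router R
104.12.36.38: longest match 104.12.0.0/18 -> Router R

yes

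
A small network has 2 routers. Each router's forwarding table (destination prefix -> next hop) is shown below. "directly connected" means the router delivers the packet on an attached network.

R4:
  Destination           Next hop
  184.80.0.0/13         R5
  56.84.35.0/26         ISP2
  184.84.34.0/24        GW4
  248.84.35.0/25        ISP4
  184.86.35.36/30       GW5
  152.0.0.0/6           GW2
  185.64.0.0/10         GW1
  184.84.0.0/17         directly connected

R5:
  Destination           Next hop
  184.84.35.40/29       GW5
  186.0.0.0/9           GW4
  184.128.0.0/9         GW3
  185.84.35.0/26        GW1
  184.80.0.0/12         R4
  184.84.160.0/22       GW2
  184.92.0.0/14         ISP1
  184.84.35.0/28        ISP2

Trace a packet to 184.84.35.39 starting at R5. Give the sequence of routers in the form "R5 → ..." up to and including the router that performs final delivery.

At R5: longest match for 184.84.35.39 is 184.80.0.0/12 -> R4
At R4: longest match for 184.84.35.39 is 184.84.0.0/17 -> directly connected

R5 → R4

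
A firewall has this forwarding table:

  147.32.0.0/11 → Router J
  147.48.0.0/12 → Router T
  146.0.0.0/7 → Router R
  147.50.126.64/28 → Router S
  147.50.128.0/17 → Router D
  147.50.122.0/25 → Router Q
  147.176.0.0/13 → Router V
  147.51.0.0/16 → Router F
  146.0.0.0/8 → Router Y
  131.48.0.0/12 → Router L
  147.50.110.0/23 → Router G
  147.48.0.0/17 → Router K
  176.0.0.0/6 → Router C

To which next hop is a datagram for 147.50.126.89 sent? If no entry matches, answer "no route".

Router T

Routes whose prefix contains 147.50.126.89:
  146.0.0.0/7 (146.0.0.0 - 147.255.255.255) -> Router R
  147.32.0.0/11 (147.32.0.0 - 147.63.255.255) -> Router J
  147.48.0.0/12 (147.48.0.0 - 147.63.255.255) -> Router T
More-specific entries that do NOT match:
  147.50.126.64/28 (147.50.126.64 - 147.50.126.79) does not contain 147.50.126.89
  147.50.122.0/25 (147.50.122.0 - 147.50.122.127) does not contain 147.50.126.89
  147.50.110.0/23 (147.50.110.0 - 147.50.111.255) does not contain 147.50.126.89
  147.50.128.0/17 (147.50.128.0 - 147.50.255.255) does not contain 147.50.126.89
  147.48.0.0/17 (147.48.0.0 - 147.48.127.255) does not contain 147.50.126.89
  147.51.0.0/16 (147.51.0.0 - 147.51.255.255) does not contain 147.50.126.89
  147.176.0.0/13 (147.176.0.0 - 147.183.255.255) does not contain 147.50.126.89
Longest matching prefix is /12 -> next hop Router T.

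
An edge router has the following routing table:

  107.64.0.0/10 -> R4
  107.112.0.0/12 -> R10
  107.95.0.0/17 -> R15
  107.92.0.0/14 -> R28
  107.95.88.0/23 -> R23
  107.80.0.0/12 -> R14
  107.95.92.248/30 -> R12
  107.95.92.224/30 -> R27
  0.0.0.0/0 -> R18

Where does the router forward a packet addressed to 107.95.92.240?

Routes whose prefix contains 107.95.92.240:
  0.0.0.0/0 (default, matches everything) -> R18
  107.64.0.0/10 (107.64.0.0 - 107.127.255.255) -> R4
  107.80.0.0/12 (107.80.0.0 - 107.95.255.255) -> R14
  107.92.0.0/14 (107.92.0.0 - 107.95.255.255) -> R28
  107.95.0.0/17 (107.95.0.0 - 107.95.127.255) -> R15
More-specific entries that do NOT match:
  107.95.92.248/30 (107.95.92.248 - 107.95.92.251) does not contain 107.95.92.240
  107.95.92.224/30 (107.95.92.224 - 107.95.92.227) does not contain 107.95.92.240
  107.95.88.0/23 (107.95.88.0 - 107.95.89.255) does not contain 107.95.92.240
Longest matching prefix is /17 -> next hop R15.

R15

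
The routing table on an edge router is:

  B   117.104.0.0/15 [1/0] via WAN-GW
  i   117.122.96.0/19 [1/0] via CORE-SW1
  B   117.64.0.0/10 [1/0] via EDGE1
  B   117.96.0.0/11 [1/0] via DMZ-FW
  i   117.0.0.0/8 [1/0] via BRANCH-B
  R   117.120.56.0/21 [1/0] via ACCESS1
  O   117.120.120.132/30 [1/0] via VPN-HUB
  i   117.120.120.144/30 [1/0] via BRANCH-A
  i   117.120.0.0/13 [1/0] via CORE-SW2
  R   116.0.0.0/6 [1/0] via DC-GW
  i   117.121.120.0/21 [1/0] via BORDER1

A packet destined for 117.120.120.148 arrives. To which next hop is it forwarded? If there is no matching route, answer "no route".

Routes whose prefix contains 117.120.120.148:
  116.0.0.0/6 (116.0.0.0 - 119.255.255.255) -> DC-GW
  117.0.0.0/8 (117.0.0.0 - 117.255.255.255) -> BRANCH-B
  117.64.0.0/10 (117.64.0.0 - 117.127.255.255) -> EDGE1
  117.96.0.0/11 (117.96.0.0 - 117.127.255.255) -> DMZ-FW
  117.120.0.0/13 (117.120.0.0 - 117.127.255.255) -> CORE-SW2
More-specific entries that do NOT match:
  117.120.120.132/30 (117.120.120.132 - 117.120.120.135) does not contain 117.120.120.148
  117.120.120.144/30 (117.120.120.144 - 117.120.120.147) does not contain 117.120.120.148
  117.120.56.0/21 (117.120.56.0 - 117.120.63.255) does not contain 117.120.120.148
  117.121.120.0/21 (117.121.120.0 - 117.121.127.255) does not contain 117.120.120.148
  117.122.96.0/19 (117.122.96.0 - 117.122.127.255) does not contain 117.120.120.148
  117.104.0.0/15 (117.104.0.0 - 117.105.255.255) does not contain 117.120.120.148
Longest matching prefix is /13 -> next hop CORE-SW2.

CORE-SW2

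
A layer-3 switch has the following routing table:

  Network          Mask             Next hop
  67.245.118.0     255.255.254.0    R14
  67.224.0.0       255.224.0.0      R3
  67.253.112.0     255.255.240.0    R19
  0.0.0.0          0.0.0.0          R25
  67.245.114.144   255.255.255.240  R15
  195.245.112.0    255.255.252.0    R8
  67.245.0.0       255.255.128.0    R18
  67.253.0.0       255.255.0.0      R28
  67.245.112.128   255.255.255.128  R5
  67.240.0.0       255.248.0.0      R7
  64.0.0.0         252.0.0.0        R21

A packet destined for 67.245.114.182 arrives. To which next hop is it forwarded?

R18

Routes whose prefix contains 67.245.114.182:
  0.0.0.0/0 (default, matches everything) -> R25
  64.0.0.0/6 (64.0.0.0 - 67.255.255.255) -> R21
  67.224.0.0/11 (67.224.0.0 - 67.255.255.255) -> R3
  67.240.0.0/13 (67.240.0.0 - 67.247.255.255) -> R7
  67.245.0.0/17 (67.245.0.0 - 67.245.127.255) -> R18
More-specific entries that do NOT match:
  67.245.114.144/28 (67.245.114.144 - 67.245.114.159) does not contain 67.245.114.182
  67.245.112.128/25 (67.245.112.128 - 67.245.112.255) does not contain 67.245.114.182
  67.245.118.0/23 (67.245.118.0 - 67.245.119.255) does not contain 67.245.114.182
  195.245.112.0/22 (195.245.112.0 - 195.245.115.255) does not contain 67.245.114.182
  67.253.112.0/20 (67.253.112.0 - 67.253.127.255) does not contain 67.245.114.182
Longest matching prefix is /17 -> next hop R18.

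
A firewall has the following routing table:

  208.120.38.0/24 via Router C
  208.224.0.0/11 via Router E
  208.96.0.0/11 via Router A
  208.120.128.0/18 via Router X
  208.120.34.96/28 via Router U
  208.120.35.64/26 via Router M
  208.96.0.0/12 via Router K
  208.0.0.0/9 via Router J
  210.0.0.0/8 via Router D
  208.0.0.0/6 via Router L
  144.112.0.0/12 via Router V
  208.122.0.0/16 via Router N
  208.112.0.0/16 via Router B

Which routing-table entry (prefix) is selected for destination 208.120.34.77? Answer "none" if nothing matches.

Entries matching 208.120.34.77:
  208.0.0.0/6 (208.0.0.0 - 211.255.255.255)
  208.0.0.0/9 (208.0.0.0 - 208.127.255.255)
  208.96.0.0/11 (208.96.0.0 - 208.127.255.255)
Most specific is 208.96.0.0/11.

208.96.0.0/11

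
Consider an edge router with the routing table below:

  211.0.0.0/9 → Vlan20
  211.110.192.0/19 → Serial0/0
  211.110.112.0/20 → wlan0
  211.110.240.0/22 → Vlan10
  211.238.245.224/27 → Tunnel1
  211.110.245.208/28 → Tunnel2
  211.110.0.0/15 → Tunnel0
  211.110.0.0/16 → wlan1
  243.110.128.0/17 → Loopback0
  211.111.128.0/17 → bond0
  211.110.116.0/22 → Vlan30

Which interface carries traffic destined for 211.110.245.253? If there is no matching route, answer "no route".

Routes whose prefix contains 211.110.245.253:
  211.0.0.0/9 (211.0.0.0 - 211.127.255.255) -> Vlan20
  211.110.0.0/15 (211.110.0.0 - 211.111.255.255) -> Tunnel0
  211.110.0.0/16 (211.110.0.0 - 211.110.255.255) -> wlan1
More-specific entries that do NOT match:
  211.110.245.208/28 (211.110.245.208 - 211.110.245.223) does not contain 211.110.245.253
  211.238.245.224/27 (211.238.245.224 - 211.238.245.255) does not contain 211.110.245.253
  211.110.240.0/22 (211.110.240.0 - 211.110.243.255) does not contain 211.110.245.253
  211.110.116.0/22 (211.110.116.0 - 211.110.119.255) does not contain 211.110.245.253
  211.110.112.0/20 (211.110.112.0 - 211.110.127.255) does not contain 211.110.245.253
  211.110.192.0/19 (211.110.192.0 - 211.110.223.255) does not contain 211.110.245.253
  243.110.128.0/17 (243.110.128.0 - 243.110.255.255) does not contain 211.110.245.253
  211.111.128.0/17 (211.111.128.0 - 211.111.255.255) does not contain 211.110.245.253
Longest matching prefix is /16 -> interface wlan1.

wlan1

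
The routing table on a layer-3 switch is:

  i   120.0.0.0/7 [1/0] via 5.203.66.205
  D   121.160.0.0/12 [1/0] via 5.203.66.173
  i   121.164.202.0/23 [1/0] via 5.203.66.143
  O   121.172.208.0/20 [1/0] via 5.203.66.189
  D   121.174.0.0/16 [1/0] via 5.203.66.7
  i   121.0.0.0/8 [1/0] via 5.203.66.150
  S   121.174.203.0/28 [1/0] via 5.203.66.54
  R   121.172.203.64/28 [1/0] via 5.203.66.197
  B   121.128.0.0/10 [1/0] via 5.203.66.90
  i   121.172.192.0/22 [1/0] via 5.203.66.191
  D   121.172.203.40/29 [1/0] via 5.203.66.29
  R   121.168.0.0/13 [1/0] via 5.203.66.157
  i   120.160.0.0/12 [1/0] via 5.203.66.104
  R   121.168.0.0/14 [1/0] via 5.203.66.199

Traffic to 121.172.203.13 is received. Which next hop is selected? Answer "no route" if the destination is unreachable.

Routes whose prefix contains 121.172.203.13:
  120.0.0.0/7 (120.0.0.0 - 121.255.255.255) -> 5.203.66.205
  121.0.0.0/8 (121.0.0.0 - 121.255.255.255) -> 5.203.66.150
  121.128.0.0/10 (121.128.0.0 - 121.191.255.255) -> 5.203.66.90
  121.160.0.0/12 (121.160.0.0 - 121.175.255.255) -> 5.203.66.173
  121.168.0.0/13 (121.168.0.0 - 121.175.255.255) -> 5.203.66.157
More-specific entries that do NOT match:
  121.172.203.40/29 (121.172.203.40 - 121.172.203.47) does not contain 121.172.203.13
  121.174.203.0/28 (121.174.203.0 - 121.174.203.15) does not contain 121.172.203.13
  121.172.203.64/28 (121.172.203.64 - 121.172.203.79) does not contain 121.172.203.13
  121.164.202.0/23 (121.164.202.0 - 121.164.203.255) does not contain 121.172.203.13
  121.172.192.0/22 (121.172.192.0 - 121.172.195.255) does not contain 121.172.203.13
  121.172.208.0/20 (121.172.208.0 - 121.172.223.255) does not contain 121.172.203.13
  121.174.0.0/16 (121.174.0.0 - 121.174.255.255) does not contain 121.172.203.13
  121.168.0.0/14 (121.168.0.0 - 121.171.255.255) does not contain 121.172.203.13
Longest matching prefix is /13 -> next hop 5.203.66.157.

5.203.66.157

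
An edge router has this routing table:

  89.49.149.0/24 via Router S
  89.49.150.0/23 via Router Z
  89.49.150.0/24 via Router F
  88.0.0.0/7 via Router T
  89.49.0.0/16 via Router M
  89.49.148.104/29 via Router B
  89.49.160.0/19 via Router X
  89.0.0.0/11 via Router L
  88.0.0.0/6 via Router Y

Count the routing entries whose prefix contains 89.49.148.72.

3

Prefixes containing 89.49.148.72:
  88.0.0.0/6 (88.0.0.0 - 91.255.255.255)
  88.0.0.0/7 (88.0.0.0 - 89.255.255.255)
  89.49.0.0/16 (89.49.0.0 - 89.49.255.255)
Total matching entries: 3.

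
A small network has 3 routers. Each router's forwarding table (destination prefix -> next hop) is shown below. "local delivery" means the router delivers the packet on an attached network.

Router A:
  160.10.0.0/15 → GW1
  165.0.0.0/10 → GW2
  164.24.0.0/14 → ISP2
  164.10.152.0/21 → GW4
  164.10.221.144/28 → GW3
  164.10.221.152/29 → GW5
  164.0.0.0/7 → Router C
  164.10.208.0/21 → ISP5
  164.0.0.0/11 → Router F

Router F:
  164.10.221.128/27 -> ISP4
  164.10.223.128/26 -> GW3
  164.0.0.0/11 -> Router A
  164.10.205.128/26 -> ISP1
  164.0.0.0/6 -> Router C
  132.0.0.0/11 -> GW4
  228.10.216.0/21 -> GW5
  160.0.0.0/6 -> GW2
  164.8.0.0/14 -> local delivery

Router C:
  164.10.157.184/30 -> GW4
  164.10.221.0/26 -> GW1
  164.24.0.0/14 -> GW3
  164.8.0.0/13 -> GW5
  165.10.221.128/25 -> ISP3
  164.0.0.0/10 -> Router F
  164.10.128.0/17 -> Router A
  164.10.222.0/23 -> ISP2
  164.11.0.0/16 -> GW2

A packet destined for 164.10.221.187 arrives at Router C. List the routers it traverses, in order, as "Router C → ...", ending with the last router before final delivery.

At Router C: longest match for 164.10.221.187 is 164.10.128.0/17 -> Router A
At Router A: longest match for 164.10.221.187 is 164.0.0.0/11 -> Router F
At Router F: longest match for 164.10.221.187 is 164.8.0.0/14 -> local delivery

Router C → Router A → Router F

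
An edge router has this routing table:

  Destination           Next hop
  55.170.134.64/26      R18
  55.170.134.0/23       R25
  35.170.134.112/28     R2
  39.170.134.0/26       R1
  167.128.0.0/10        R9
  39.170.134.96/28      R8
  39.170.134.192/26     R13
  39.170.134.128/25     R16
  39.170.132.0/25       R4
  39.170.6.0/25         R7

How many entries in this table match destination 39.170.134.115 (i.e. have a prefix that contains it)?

No listed prefix contains 39.170.134.115.
Total matching entries: 0.

0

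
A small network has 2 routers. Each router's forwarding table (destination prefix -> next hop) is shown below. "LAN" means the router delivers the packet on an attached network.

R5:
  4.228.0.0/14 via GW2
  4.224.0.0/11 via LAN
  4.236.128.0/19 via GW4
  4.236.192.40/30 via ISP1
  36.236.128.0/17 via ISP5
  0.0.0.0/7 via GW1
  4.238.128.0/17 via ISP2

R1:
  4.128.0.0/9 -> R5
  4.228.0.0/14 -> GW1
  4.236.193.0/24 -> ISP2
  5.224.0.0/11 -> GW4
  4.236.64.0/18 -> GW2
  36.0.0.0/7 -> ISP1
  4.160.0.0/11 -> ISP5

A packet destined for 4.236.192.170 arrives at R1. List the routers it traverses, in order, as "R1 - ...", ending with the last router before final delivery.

R1 - R5

At R1: longest match for 4.236.192.170 is 4.128.0.0/9 -> R5
At R5: longest match for 4.236.192.170 is 4.224.0.0/11 -> LAN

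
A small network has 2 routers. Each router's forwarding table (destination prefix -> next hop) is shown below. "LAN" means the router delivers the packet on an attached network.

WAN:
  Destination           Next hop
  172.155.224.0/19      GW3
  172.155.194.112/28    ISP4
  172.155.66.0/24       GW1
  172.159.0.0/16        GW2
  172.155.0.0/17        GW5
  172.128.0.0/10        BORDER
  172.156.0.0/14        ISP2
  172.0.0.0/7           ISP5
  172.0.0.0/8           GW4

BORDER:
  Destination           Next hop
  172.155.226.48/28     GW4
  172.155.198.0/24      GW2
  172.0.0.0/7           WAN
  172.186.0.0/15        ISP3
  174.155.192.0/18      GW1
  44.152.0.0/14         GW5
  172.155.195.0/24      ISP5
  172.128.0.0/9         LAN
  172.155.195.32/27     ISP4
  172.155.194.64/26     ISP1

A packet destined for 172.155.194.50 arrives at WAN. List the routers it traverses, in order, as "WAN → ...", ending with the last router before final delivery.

WAN → BORDER

At WAN: longest match for 172.155.194.50 is 172.128.0.0/10 -> BORDER
At BORDER: longest match for 172.155.194.50 is 172.128.0.0/9 -> LAN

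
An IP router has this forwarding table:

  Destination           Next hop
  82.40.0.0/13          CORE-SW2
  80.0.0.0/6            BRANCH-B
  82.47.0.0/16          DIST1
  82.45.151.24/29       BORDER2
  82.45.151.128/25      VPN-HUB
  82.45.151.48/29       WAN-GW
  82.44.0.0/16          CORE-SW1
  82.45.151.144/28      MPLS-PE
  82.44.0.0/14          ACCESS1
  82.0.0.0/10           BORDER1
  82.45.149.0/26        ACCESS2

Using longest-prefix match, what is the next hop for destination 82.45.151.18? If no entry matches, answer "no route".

Routes whose prefix contains 82.45.151.18:
  80.0.0.0/6 (80.0.0.0 - 83.255.255.255) -> BRANCH-B
  82.0.0.0/10 (82.0.0.0 - 82.63.255.255) -> BORDER1
  82.40.0.0/13 (82.40.0.0 - 82.47.255.255) -> CORE-SW2
  82.44.0.0/14 (82.44.0.0 - 82.47.255.255) -> ACCESS1
More-specific entries that do NOT match:
  82.45.151.24/29 (82.45.151.24 - 82.45.151.31) does not contain 82.45.151.18
  82.45.151.48/29 (82.45.151.48 - 82.45.151.55) does not contain 82.45.151.18
  82.45.151.144/28 (82.45.151.144 - 82.45.151.159) does not contain 82.45.151.18
  82.45.149.0/26 (82.45.149.0 - 82.45.149.63) does not contain 82.45.151.18
  82.45.151.128/25 (82.45.151.128 - 82.45.151.255) does not contain 82.45.151.18
  82.47.0.0/16 (82.47.0.0 - 82.47.255.255) does not contain 82.45.151.18
  82.44.0.0/16 (82.44.0.0 - 82.44.255.255) does not contain 82.45.151.18
Longest matching prefix is /14 -> next hop ACCESS1.

ACCESS1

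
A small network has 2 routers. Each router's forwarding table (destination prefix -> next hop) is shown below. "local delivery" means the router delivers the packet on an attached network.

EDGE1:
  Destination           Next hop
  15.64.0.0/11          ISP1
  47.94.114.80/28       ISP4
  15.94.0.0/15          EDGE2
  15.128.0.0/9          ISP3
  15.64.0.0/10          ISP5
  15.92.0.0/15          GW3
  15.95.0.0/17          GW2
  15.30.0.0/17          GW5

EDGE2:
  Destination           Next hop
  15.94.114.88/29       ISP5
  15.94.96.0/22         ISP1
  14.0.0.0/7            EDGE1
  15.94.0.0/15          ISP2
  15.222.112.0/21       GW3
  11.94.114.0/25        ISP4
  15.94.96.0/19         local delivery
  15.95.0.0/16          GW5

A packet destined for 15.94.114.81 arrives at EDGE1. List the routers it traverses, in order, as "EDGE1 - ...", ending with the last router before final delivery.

EDGE1 - EDGE2

At EDGE1: longest match for 15.94.114.81 is 15.94.0.0/15 -> EDGE2
At EDGE2: longest match for 15.94.114.81 is 15.94.96.0/19 -> local delivery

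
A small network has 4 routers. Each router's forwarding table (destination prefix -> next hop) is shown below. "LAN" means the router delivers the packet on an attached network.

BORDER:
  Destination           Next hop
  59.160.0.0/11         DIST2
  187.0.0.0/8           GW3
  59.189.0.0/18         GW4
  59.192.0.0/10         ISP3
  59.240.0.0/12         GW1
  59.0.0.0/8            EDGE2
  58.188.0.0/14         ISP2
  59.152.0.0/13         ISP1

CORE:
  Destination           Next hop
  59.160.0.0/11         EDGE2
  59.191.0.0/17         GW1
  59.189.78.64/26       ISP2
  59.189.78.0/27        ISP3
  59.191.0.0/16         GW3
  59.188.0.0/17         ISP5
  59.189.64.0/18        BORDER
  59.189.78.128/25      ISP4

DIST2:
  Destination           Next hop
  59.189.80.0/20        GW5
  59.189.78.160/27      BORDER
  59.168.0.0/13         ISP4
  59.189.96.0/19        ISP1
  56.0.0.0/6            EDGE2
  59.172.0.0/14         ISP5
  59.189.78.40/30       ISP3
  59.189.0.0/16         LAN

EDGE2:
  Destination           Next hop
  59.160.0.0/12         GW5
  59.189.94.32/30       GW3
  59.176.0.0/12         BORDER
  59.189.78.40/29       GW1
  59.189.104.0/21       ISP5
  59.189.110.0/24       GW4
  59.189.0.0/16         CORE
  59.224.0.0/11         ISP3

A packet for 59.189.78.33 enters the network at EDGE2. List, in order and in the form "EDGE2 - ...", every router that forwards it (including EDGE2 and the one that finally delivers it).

At EDGE2: longest match for 59.189.78.33 is 59.189.0.0/16 -> CORE
At CORE: longest match for 59.189.78.33 is 59.189.64.0/18 -> BORDER
At BORDER: longest match for 59.189.78.33 is 59.160.0.0/11 -> DIST2
At DIST2: longest match for 59.189.78.33 is 59.189.0.0/16 -> LAN

EDGE2 - CORE - BORDER - DIST2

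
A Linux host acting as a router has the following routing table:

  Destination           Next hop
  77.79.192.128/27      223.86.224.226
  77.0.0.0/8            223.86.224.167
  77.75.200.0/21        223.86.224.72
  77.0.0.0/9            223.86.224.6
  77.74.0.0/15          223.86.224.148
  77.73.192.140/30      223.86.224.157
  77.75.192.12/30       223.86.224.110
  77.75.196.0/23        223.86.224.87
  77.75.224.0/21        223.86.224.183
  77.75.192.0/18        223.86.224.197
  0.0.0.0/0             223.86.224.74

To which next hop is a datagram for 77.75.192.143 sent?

Routes whose prefix contains 77.75.192.143:
  0.0.0.0/0 (default, matches everything) -> 223.86.224.74
  77.0.0.0/8 (77.0.0.0 - 77.255.255.255) -> 223.86.224.167
  77.0.0.0/9 (77.0.0.0 - 77.127.255.255) -> 223.86.224.6
  77.74.0.0/15 (77.74.0.0 - 77.75.255.255) -> 223.86.224.148
  77.75.192.0/18 (77.75.192.0 - 77.75.255.255) -> 223.86.224.197
More-specific entries that do NOT match:
  77.73.192.140/30 (77.73.192.140 - 77.73.192.143) does not contain 77.75.192.143
  77.75.192.12/30 (77.75.192.12 - 77.75.192.15) does not contain 77.75.192.143
  77.79.192.128/27 (77.79.192.128 - 77.79.192.159) does not contain 77.75.192.143
  77.75.196.0/23 (77.75.196.0 - 77.75.197.255) does not contain 77.75.192.143
  77.75.200.0/21 (77.75.200.0 - 77.75.207.255) does not contain 77.75.192.143
  77.75.224.0/21 (77.75.224.0 - 77.75.231.255) does not contain 77.75.192.143
Longest matching prefix is /18 -> next hop 223.86.224.197.

223.86.224.197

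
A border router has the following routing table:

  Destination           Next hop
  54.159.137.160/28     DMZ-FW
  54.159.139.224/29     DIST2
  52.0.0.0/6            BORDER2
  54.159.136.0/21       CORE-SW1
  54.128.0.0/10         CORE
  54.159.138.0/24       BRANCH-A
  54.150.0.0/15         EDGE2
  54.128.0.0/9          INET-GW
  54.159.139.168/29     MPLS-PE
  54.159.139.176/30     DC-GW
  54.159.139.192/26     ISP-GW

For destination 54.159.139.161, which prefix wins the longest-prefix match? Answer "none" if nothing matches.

Entries matching 54.159.139.161:
  52.0.0.0/6 (52.0.0.0 - 55.255.255.255)
  54.128.0.0/9 (54.128.0.0 - 54.255.255.255)
  54.128.0.0/10 (54.128.0.0 - 54.191.255.255)
  54.159.136.0/21 (54.159.136.0 - 54.159.143.255)
Most specific is 54.159.136.0/21.

54.159.136.0/21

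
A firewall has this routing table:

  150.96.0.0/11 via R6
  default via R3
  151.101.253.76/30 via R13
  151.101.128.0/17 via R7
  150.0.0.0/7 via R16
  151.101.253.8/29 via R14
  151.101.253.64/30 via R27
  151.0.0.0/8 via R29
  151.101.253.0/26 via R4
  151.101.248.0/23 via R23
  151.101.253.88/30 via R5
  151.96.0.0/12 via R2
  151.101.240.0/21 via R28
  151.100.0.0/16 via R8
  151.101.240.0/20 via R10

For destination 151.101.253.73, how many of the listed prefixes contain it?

Prefixes containing 151.101.253.73:
  0.0.0.0/0 (default, matches everything)
  150.0.0.0/7 (150.0.0.0 - 151.255.255.255)
  151.0.0.0/8 (151.0.0.0 - 151.255.255.255)
  151.96.0.0/12 (151.96.0.0 - 151.111.255.255)
  151.101.128.0/17 (151.101.128.0 - 151.101.255.255)
  151.101.240.0/20 (151.101.240.0 - 151.101.255.255)
Total matching entries: 6.

6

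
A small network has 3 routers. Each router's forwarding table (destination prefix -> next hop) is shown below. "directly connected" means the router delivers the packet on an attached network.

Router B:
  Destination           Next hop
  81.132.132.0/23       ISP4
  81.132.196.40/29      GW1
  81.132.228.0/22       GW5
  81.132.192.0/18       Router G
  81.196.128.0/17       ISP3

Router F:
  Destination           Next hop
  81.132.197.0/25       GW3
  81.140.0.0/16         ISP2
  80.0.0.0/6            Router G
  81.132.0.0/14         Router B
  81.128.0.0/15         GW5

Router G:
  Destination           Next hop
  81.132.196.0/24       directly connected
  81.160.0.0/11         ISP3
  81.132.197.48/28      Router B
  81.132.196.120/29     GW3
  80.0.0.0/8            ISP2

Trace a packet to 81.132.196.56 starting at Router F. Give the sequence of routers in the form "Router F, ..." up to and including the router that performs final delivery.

Router F, Router B, Router G

At Router F: longest match for 81.132.196.56 is 81.132.0.0/14 -> Router B
At Router B: longest match for 81.132.196.56 is 81.132.192.0/18 -> Router G
At Router G: longest match for 81.132.196.56 is 81.132.196.0/24 -> directly connected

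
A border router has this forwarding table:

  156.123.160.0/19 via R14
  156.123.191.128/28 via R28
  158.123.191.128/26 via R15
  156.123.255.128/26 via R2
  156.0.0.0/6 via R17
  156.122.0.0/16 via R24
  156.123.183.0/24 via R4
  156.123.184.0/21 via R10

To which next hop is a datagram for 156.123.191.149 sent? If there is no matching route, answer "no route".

R10

Routes whose prefix contains 156.123.191.149:
  156.0.0.0/6 (156.0.0.0 - 159.255.255.255) -> R17
  156.123.160.0/19 (156.123.160.0 - 156.123.191.255) -> R14
  156.123.184.0/21 (156.123.184.0 - 156.123.191.255) -> R10
More-specific entries that do NOT match:
  156.123.191.128/28 (156.123.191.128 - 156.123.191.143) does not contain 156.123.191.149
  158.123.191.128/26 (158.123.191.128 - 158.123.191.191) does not contain 156.123.191.149
  156.123.255.128/26 (156.123.255.128 - 156.123.255.191) does not contain 156.123.191.149
  156.123.183.0/24 (156.123.183.0 - 156.123.183.255) does not contain 156.123.191.149
Longest matching prefix is /21 -> next hop R10.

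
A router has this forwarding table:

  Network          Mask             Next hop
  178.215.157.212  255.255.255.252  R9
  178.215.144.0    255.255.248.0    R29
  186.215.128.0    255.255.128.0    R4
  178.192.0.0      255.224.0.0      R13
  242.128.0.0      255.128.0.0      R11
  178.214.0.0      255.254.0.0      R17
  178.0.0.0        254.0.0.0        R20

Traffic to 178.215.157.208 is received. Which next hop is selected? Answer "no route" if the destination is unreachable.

R17

Routes whose prefix contains 178.215.157.208:
  178.0.0.0/7 (178.0.0.0 - 179.255.255.255) -> R20
  178.192.0.0/11 (178.192.0.0 - 178.223.255.255) -> R13
  178.214.0.0/15 (178.214.0.0 - 178.215.255.255) -> R17
More-specific entries that do NOT match:
  178.215.157.212/30 (178.215.157.212 - 178.215.157.215) does not contain 178.215.157.208
  178.215.144.0/21 (178.215.144.0 - 178.215.151.255) does not contain 178.215.157.208
  186.215.128.0/17 (186.215.128.0 - 186.215.255.255) does not contain 178.215.157.208
Longest matching prefix is /15 -> next hop R17.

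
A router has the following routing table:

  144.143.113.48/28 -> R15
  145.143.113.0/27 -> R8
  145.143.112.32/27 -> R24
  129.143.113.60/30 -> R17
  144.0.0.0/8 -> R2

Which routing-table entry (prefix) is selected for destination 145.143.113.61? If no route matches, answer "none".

none

145.143.113.61 is outside every listed prefix and there is no default route.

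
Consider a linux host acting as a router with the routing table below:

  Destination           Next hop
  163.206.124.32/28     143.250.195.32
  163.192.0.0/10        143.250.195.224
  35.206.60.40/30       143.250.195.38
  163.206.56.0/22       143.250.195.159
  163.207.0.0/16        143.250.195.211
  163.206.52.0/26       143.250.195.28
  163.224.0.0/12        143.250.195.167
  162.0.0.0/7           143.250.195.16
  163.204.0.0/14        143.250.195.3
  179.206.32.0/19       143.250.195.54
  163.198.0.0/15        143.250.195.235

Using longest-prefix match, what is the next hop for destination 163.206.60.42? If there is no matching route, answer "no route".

Routes whose prefix contains 163.206.60.42:
  162.0.0.0/7 (162.0.0.0 - 163.255.255.255) -> 143.250.195.16
  163.192.0.0/10 (163.192.0.0 - 163.255.255.255) -> 143.250.195.224
  163.204.0.0/14 (163.204.0.0 - 163.207.255.255) -> 143.250.195.3
More-specific entries that do NOT match:
  35.206.60.40/30 (35.206.60.40 - 35.206.60.43) does not contain 163.206.60.42
  163.206.124.32/28 (163.206.124.32 - 163.206.124.47) does not contain 163.206.60.42
  163.206.52.0/26 (163.206.52.0 - 163.206.52.63) does not contain 163.206.60.42
  163.206.56.0/22 (163.206.56.0 - 163.206.59.255) does not contain 163.206.60.42
  179.206.32.0/19 (179.206.32.0 - 179.206.63.255) does not contain 163.206.60.42
  163.207.0.0/16 (163.207.0.0 - 163.207.255.255) does not contain 163.206.60.42
  163.198.0.0/15 (163.198.0.0 - 163.199.255.255) does not contain 163.206.60.42
Longest matching prefix is /14 -> next hop 143.250.195.3.

143.250.195.3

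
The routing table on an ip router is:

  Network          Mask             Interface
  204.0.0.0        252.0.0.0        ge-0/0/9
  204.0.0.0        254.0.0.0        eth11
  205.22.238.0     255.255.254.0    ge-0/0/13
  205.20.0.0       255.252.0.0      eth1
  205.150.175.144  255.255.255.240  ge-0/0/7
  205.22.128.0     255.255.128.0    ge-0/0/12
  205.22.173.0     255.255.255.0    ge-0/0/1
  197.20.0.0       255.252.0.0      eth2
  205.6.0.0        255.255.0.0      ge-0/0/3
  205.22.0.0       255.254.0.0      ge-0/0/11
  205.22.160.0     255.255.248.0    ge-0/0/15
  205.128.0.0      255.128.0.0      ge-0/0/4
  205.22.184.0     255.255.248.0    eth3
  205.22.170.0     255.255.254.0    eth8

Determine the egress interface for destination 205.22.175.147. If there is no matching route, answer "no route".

ge-0/0/12

Routes whose prefix contains 205.22.175.147:
  204.0.0.0/6 (204.0.0.0 - 207.255.255.255) -> ge-0/0/9
  204.0.0.0/7 (204.0.0.0 - 205.255.255.255) -> eth11
  205.20.0.0/14 (205.20.0.0 - 205.23.255.255) -> eth1
  205.22.0.0/15 (205.22.0.0 - 205.23.255.255) -> ge-0/0/11
  205.22.128.0/17 (205.22.128.0 - 205.22.255.255) -> ge-0/0/12
More-specific entries that do NOT match:
  205.150.175.144/28 (205.150.175.144 - 205.150.175.159) does not contain 205.22.175.147
  205.22.173.0/24 (205.22.173.0 - 205.22.173.255) does not contain 205.22.175.147
  205.22.238.0/23 (205.22.238.0 - 205.22.239.255) does not contain 205.22.175.147
  205.22.170.0/23 (205.22.170.0 - 205.22.171.255) does not contain 205.22.175.147
  205.22.160.0/21 (205.22.160.0 - 205.22.167.255) does not contain 205.22.175.147
  205.22.184.0/21 (205.22.184.0 - 205.22.191.255) does not contain 205.22.175.147
Longest matching prefix is /17 -> interface ge-0/0/12.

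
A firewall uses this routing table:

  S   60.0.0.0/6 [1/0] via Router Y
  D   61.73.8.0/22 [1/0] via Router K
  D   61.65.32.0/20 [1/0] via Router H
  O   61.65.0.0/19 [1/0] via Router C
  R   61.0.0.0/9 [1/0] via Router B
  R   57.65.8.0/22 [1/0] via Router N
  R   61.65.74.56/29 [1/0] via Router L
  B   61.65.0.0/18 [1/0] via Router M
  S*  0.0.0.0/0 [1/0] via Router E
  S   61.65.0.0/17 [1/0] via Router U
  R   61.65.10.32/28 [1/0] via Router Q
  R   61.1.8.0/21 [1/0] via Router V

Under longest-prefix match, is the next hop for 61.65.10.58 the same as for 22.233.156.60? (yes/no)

no

61.65.10.58: longest match 61.65.0.0/19 -> Router C
22.233.156.60: longest match 0.0.0.0/0 -> Router E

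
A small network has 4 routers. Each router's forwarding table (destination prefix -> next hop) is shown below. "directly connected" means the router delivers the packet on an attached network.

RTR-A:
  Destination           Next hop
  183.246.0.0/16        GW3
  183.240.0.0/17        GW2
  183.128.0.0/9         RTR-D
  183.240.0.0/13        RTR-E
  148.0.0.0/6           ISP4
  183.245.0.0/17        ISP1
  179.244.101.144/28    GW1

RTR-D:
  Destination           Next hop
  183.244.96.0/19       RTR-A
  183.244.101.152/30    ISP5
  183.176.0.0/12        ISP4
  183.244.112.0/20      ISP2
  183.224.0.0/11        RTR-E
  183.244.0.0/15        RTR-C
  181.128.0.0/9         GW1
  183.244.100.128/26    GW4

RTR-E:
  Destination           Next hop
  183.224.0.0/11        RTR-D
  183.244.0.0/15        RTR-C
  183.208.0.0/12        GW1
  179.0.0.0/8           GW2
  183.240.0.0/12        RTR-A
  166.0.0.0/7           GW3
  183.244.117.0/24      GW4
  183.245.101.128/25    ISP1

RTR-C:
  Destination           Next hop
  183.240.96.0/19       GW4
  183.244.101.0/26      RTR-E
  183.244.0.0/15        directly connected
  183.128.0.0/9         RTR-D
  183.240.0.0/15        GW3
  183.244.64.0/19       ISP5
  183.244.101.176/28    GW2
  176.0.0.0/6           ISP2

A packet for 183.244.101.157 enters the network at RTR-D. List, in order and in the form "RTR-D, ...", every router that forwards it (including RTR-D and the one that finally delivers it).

At RTR-D: longest match for 183.244.101.157 is 183.244.96.0/19 -> RTR-A
At RTR-A: longest match for 183.244.101.157 is 183.240.0.0/13 -> RTR-E
At RTR-E: longest match for 183.244.101.157 is 183.244.0.0/15 -> RTR-C
At RTR-C: longest match for 183.244.101.157 is 183.244.0.0/15 -> directly connected

RTR-D, RTR-A, RTR-E, RTR-C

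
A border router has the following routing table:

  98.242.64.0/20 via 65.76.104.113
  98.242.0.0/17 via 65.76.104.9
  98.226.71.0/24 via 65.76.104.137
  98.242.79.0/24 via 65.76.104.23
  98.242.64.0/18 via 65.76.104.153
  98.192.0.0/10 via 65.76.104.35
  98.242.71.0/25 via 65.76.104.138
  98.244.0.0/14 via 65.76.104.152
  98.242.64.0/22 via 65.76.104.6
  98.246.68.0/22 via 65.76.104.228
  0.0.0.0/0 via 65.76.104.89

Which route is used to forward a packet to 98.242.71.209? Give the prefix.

Entries matching 98.242.71.209:
  0.0.0.0/0 (default, matches everything)
  98.192.0.0/10 (98.192.0.0 - 98.255.255.255)
  98.242.0.0/17 (98.242.0.0 - 98.242.127.255)
  98.242.64.0/18 (98.242.64.0 - 98.242.127.255)
  98.242.64.0/20 (98.242.64.0 - 98.242.79.255)
Most specific is 98.242.64.0/20.

98.242.64.0/20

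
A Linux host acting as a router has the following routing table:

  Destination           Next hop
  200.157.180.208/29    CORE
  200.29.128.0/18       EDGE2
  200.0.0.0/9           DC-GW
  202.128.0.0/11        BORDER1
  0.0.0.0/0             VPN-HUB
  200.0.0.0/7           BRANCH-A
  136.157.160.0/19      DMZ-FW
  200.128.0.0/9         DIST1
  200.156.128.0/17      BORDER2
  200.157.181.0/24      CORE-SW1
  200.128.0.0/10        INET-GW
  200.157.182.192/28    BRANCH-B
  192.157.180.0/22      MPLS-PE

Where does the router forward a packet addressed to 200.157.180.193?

Routes whose prefix contains 200.157.180.193:
  0.0.0.0/0 (default, matches everything) -> VPN-HUB
  200.0.0.0/7 (200.0.0.0 - 201.255.255.255) -> BRANCH-A
  200.128.0.0/9 (200.128.0.0 - 200.255.255.255) -> DIST1
  200.128.0.0/10 (200.128.0.0 - 200.191.255.255) -> INET-GW
More-specific entries that do NOT match:
  200.157.180.208/29 (200.157.180.208 - 200.157.180.215) does not contain 200.157.180.193
  200.157.182.192/28 (200.157.182.192 - 200.157.182.207) does not contain 200.157.180.193
  200.157.181.0/24 (200.157.181.0 - 200.157.181.255) does not contain 200.157.180.193
  192.157.180.0/22 (192.157.180.0 - 192.157.183.255) does not contain 200.157.180.193
  136.157.160.0/19 (136.157.160.0 - 136.157.191.255) does not contain 200.157.180.193
  200.29.128.0/18 (200.29.128.0 - 200.29.191.255) does not contain 200.157.180.193
  200.156.128.0/17 (200.156.128.0 - 200.156.255.255) does not contain 200.157.180.193
  202.128.0.0/11 (202.128.0.0 - 202.159.255.255) does not contain 200.157.180.193
Longest matching prefix is /10 -> next hop INET-GW.

INET-GW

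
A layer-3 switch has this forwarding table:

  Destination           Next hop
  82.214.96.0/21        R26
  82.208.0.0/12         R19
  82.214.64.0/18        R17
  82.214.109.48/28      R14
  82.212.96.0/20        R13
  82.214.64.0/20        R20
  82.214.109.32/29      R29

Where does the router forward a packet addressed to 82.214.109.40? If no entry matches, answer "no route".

R17

Routes whose prefix contains 82.214.109.40:
  82.208.0.0/12 (82.208.0.0 - 82.223.255.255) -> R19
  82.214.64.0/18 (82.214.64.0 - 82.214.127.255) -> R17
More-specific entries that do NOT match:
  82.214.109.32/29 (82.214.109.32 - 82.214.109.39) does not contain 82.214.109.40
  82.214.109.48/28 (82.214.109.48 - 82.214.109.63) does not contain 82.214.109.40
  82.214.96.0/21 (82.214.96.0 - 82.214.103.255) does not contain 82.214.109.40
  82.212.96.0/20 (82.212.96.0 - 82.212.111.255) does not contain 82.214.109.40
  82.214.64.0/20 (82.214.64.0 - 82.214.79.255) does not contain 82.214.109.40
Longest matching prefix is /18 -> next hop R17.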